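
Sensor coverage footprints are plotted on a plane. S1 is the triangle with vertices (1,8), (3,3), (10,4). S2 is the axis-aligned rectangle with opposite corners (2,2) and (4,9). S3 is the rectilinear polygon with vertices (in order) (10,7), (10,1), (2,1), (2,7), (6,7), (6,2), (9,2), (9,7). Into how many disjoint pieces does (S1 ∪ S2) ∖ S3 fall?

(S1 ∪ S2) ∖ S3 splits into 2 disjoint pieces (area 5.0278, area 4.4048).

2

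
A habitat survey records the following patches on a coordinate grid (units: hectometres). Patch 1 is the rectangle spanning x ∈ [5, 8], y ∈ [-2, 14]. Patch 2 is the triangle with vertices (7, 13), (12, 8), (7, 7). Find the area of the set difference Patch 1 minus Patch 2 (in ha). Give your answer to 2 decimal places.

42.60

|Patch 1| = 48, |Patch 1∩Patch 2| = 5.4.
|Patch 1 ∖ Patch 2| = |Patch 1| − |Patch 1∩Patch 2| = 48 − 5.4 = 42.60.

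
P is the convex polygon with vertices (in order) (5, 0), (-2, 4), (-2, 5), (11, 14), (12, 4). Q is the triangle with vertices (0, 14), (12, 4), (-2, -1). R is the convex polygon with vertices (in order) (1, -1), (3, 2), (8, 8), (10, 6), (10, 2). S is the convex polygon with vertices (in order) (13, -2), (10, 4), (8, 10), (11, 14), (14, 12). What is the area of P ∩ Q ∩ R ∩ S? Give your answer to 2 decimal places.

The intersection is the polygon with vertices (10,4), (9.231,6.308), (10,5.667).
By the shoelace formula its area is 0.64.

0.64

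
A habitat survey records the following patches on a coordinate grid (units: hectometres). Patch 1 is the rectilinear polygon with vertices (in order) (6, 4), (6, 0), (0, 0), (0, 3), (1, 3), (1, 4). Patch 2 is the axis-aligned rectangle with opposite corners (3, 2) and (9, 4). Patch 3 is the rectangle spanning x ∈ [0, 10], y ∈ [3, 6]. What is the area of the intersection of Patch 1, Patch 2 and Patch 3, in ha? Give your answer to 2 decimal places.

3.00

The intersection is the polygon with vertices (3,4), (6,4), (6,3), (3,3).
By the shoelace formula its area is 3.00.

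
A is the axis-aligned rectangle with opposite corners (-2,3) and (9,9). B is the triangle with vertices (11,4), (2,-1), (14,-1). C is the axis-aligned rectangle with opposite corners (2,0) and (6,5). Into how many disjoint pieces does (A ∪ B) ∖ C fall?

(A ∪ B) ∖ C splits into 2 disjoint pieces (area 58, area 28.6556).

2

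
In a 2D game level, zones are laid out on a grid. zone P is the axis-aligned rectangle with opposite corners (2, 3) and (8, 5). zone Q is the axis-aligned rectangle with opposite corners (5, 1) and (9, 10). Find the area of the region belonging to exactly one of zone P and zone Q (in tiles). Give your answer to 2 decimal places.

|zone P∩zone Q|: x∈[5,8], y∈[3,5] → 3·2 = 6.
|zone P △ zone Q| = |zone P| + |zone Q| − 2·|zone P∩zone Q| = 12 + 36 − 12 = 36.00.

36.00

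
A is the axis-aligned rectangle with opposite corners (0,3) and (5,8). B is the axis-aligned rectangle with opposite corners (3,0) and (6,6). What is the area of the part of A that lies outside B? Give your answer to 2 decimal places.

19.00

|A∩B|: x∈[3,5], y∈[3,6] → 2·3 = 6.
|A| = 25.
|A ∖ B| = |A| − |A∩B| = 25 − 6 = 19.00.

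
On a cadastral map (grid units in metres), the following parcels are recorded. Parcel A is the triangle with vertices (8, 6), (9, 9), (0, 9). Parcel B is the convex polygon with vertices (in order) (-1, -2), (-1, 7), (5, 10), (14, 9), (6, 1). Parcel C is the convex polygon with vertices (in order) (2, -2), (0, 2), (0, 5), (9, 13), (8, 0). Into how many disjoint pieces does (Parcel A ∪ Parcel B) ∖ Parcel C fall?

(Parcel A ∪ Parcel B) ∖ Parcel C splits into 2 disjoint pieces (area 20.4193, area 16.8114).

2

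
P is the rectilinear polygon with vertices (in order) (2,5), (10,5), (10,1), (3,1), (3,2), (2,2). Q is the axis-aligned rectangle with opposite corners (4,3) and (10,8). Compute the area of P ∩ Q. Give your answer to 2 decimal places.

12.00

The intersection is the polygon with vertices (10,5), (10,3), (4,3), (4,5).
By the shoelace formula its area is 12.00.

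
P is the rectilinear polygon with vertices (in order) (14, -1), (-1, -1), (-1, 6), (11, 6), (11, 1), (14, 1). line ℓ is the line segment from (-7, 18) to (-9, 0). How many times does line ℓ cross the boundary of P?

0

The segment lies entirely outside P and never meets its boundary.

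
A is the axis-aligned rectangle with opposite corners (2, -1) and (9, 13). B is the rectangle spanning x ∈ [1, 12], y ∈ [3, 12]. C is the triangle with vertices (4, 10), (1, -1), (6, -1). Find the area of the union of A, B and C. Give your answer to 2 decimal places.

By inclusion–exclusion:
Individual areas: |A| = 98, |B| = 99, |C| = 27.5.
|A∩B|: x∈[2,9], y∈[3,12] → 7·9 = 63.
|A∩C| = 25.6667.
|B∩C| = 11.1364.
|A∩B∩C| = 11.1364.
|A ∪ B ∪ C| = 224.5 − 99.803 + 11.1364 = 135.83.

135.83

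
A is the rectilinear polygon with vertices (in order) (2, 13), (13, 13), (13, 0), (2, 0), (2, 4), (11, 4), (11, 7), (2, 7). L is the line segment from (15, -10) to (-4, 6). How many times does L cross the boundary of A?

The segment meets the boundary at (3.125,0), (2,0.947).

2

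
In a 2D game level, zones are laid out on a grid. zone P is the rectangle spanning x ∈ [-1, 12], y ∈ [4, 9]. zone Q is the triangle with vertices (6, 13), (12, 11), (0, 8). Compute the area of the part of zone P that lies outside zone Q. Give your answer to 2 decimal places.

|zone P| = 65, |zone P∩zone Q| = 1.4.
|zone P ∖ zone Q| = |zone P| − |zone P∩zone Q| = 65 − 1.4 = 63.60.

63.60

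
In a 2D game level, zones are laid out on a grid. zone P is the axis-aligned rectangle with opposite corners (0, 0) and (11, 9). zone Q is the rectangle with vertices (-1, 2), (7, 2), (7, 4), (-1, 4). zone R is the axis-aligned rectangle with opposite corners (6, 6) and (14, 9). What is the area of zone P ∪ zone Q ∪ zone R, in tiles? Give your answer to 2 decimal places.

By inclusion–exclusion:
Individual areas: |zone P| = 99, |zone Q| = 16, |zone R| = 24.
|zone P∩zone Q|: x∈[0,7], y∈[2,4] → 7·2 = 14.
|zone P∩zone R|: x∈[6,11], y∈[6,9] → 5·3 = 15.
|zone Q∩zone R| = 0 (no overlap).
|zone P∩zone Q∩zone R| = 0.
|zone P ∪ zone Q ∪ zone R| = 139 − 29 + 0 = 110.00.

110.00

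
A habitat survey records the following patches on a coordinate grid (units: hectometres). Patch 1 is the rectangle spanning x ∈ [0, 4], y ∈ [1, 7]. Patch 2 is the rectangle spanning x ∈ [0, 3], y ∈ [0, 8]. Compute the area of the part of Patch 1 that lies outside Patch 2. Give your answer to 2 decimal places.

6.00

|Patch 1∩Patch 2|: x∈[0,3], y∈[1,7] → 3·6 = 18.
|Patch 1| = 24.
|Patch 1 ∖ Patch 2| = |Patch 1| − |Patch 1∩Patch 2| = 24 − 18 = 6.00.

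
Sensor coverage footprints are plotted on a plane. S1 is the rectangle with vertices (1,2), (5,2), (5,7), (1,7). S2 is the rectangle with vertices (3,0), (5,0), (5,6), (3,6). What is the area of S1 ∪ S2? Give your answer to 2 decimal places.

24.00

By inclusion–exclusion:
Individual areas: |S1| = 20, |S2| = 12.
|S1∩S2|: x∈[3,5], y∈[2,6] → 2·4 = 8.
|S1 ∪ S2| = 32 − 8 = 24.00.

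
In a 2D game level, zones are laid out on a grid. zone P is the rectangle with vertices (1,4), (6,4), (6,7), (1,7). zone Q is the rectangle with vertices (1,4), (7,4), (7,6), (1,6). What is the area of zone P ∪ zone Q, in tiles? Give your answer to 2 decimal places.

By inclusion–exclusion:
Individual areas: |zone P| = 15, |zone Q| = 12.
|zone P∩zone Q|: x∈[1,6], y∈[4,6] → 5·2 = 10.
|zone P ∪ zone Q| = 27 − 10 = 17.00.

17.00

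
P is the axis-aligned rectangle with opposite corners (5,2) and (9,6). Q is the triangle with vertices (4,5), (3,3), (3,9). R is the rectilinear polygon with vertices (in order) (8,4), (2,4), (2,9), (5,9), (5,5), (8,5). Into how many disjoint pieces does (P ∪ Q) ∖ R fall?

2

(P ∪ Q) ∖ R splits into 2 disjoint pieces (area 13, area 0.25).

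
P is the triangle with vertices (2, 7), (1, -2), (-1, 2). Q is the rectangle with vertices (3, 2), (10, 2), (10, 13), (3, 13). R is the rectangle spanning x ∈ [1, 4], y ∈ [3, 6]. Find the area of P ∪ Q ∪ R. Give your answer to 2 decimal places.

By inclusion–exclusion:
Individual areas: |P| = 11, |Q| = 77, |R| = 9.
|P∩Q| = 0.
|P∩R| = 2.0333.
|Q∩R|: x∈[3,4], y∈[3,6] → 1·3 = 3.
|P∩Q∩R| = 0.
|P ∪ Q ∪ R| = 97 − 5.0333 + 0 = 91.97.

91.97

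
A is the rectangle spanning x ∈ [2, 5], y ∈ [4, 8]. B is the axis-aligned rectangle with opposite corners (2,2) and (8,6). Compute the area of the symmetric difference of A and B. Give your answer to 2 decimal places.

24.00

|A∩B|: x∈[2,5], y∈[4,6] → 3·2 = 6.
|A △ B| = |A| + |B| − 2·|A∩B| = 12 + 24 − 12 = 24.00.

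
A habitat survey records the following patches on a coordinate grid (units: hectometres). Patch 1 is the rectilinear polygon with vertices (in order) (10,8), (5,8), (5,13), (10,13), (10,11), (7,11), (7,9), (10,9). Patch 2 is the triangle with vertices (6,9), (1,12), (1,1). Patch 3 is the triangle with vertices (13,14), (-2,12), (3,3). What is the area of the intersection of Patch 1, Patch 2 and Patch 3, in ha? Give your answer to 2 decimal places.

The intersection is the polygon with vertices (5,9.6), (6,9), (5.375,8), (5,8).
By the shoelace formula its area is 0.99.

0.99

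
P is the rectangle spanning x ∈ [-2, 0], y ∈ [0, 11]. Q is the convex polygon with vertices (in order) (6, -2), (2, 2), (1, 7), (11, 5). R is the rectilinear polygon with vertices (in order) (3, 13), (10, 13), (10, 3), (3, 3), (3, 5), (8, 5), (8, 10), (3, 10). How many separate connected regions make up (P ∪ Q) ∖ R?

3

(P ∪ Q) ∖ R splits into 3 disjoint pieces (area 22, area 32.5286, area 0.8).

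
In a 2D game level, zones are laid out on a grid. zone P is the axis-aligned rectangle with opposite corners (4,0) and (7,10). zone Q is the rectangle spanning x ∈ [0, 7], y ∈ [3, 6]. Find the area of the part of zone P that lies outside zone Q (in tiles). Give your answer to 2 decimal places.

21.00

|zone P∩zone Q|: x∈[4,7], y∈[3,6] → 3·3 = 9.
|zone P| = 30.
|zone P ∖ zone Q| = |zone P| − |zone P∩zone Q| = 30 − 9 = 21.00.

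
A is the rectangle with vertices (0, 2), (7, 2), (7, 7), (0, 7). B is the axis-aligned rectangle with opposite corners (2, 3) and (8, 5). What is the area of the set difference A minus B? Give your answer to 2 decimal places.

|A∩B|: x∈[2,7], y∈[3,5] → 5·2 = 10.
|A| = 35.
|A ∖ B| = |A| − |A∩B| = 35 − 10 = 25.00.

25.00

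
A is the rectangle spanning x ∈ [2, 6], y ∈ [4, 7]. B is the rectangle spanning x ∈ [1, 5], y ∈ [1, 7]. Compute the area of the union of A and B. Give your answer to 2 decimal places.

27.00

By inclusion–exclusion:
Individual areas: |A| = 12, |B| = 24.
|A∩B|: x∈[2,5], y∈[4,7] → 3·3 = 9.
|A ∪ B| = 36 − 9 = 27.00.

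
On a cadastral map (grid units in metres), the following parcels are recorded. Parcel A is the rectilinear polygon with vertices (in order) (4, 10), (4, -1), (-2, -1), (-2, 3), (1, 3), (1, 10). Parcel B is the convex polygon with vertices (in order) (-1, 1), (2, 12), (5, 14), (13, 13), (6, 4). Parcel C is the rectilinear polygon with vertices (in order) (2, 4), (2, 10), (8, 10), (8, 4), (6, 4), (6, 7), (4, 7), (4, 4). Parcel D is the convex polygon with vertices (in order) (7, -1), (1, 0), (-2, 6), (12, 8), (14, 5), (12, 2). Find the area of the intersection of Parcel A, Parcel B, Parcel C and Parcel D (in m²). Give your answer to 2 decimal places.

The intersection is the polygon with vertices (4,4), (2,4), (2,6.571), (4,6.857).
By the shoelace formula its area is 5.43.

5.43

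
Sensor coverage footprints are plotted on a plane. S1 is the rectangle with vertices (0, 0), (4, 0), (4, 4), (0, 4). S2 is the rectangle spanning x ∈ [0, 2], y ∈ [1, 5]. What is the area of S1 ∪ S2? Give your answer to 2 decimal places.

18.00

By inclusion–exclusion:
Individual areas: |S1| = 16, |S2| = 8.
|S1∩S2|: x∈[0,2], y∈[1,4] → 2·3 = 6.
|S1 ∪ S2| = 24 − 6 = 18.00.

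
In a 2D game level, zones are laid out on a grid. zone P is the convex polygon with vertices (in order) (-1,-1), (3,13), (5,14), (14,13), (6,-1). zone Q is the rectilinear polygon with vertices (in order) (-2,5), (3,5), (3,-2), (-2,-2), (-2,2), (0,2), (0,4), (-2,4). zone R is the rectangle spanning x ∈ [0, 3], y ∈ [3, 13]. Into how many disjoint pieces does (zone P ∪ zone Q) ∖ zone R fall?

(zone P ∪ zone Q) ∖ zone R splits into 2 disjoint pieces (area 126.5357, area 2).

2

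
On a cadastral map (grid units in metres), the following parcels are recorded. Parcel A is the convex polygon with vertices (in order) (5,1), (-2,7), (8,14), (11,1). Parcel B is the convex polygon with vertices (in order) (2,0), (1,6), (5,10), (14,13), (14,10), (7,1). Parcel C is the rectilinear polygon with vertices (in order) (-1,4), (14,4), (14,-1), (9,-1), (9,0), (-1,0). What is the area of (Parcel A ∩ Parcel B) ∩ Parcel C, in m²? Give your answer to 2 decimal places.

The region (Parcel A ∩ Parcel B) ∩ Parcel C is the polygon with vertices (7,1), (5,1), (1.5,4), (9.333,4).
By the shoelace formula its area is 14.75.

14.75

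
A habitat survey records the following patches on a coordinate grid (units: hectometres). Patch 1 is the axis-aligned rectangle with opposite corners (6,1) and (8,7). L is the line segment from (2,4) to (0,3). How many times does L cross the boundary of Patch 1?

0

The segment lies entirely outside Patch 1 and never meets its boundary.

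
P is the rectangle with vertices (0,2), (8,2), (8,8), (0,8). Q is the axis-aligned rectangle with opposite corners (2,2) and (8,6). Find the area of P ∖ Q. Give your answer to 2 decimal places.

24.00

|P∩Q|: x∈[2,8], y∈[2,6] → 6·4 = 24.
|P| = 48.
|P ∖ Q| = |P| − |P∩Q| = 48 − 24 = 24.00.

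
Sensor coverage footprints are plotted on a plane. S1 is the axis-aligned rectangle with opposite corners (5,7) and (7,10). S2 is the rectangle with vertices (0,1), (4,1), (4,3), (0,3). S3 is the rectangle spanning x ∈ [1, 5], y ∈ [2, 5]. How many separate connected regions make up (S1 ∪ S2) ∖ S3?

2

(S1 ∪ S2) ∖ S3 splits into 2 disjoint pieces (area 6, area 5).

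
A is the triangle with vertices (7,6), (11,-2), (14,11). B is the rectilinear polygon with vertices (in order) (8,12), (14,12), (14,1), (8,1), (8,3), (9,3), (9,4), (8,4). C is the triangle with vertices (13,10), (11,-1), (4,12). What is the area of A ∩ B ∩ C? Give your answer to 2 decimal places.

26.24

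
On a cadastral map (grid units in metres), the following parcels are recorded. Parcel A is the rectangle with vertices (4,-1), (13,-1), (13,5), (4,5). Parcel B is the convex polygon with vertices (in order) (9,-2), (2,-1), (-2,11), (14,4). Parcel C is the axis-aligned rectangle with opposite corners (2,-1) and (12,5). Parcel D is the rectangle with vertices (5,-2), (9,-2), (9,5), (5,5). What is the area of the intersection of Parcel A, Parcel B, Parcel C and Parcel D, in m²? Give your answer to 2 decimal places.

24.00

The intersection is the polygon with vertices (5,-1), (5,5), (9,5), (9,-1).
By the shoelace formula its area is 24.00.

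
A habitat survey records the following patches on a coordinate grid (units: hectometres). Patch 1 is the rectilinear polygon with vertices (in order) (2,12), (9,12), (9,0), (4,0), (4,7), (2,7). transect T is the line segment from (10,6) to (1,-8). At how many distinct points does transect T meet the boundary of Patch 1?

The segment meets the boundary at (6.143,0), (9,4.444).

2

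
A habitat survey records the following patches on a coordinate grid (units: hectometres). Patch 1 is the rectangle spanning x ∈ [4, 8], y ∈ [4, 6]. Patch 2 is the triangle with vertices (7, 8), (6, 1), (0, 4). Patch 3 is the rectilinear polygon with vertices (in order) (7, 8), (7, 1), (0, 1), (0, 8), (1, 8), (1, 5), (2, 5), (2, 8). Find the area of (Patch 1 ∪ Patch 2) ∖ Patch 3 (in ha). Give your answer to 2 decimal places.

2.02

|Patch 1 ∪ Patch 2| = 25.3571.
|(Patch 1 ∪ Patch 2) ∩ Patch 3| = 23.3393.
|(Patch 1 ∪ Patch 2) ∖ Patch 3| = 25.3571 − 23.3393 = 2.02.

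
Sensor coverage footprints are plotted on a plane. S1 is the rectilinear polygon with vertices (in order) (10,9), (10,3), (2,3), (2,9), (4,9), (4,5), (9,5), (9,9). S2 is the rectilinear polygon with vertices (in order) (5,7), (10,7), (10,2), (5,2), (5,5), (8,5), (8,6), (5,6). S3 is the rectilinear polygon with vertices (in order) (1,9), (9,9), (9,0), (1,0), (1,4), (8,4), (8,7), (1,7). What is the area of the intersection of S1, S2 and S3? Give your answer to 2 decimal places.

5.00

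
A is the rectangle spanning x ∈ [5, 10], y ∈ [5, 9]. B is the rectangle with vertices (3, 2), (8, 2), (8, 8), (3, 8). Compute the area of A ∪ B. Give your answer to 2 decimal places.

By inclusion–exclusion:
Individual areas: |A| = 20, |B| = 30.
|A∩B|: x∈[5,8], y∈[5,8] → 3·3 = 9.
|A ∪ B| = 50 − 9 = 41.00.

41.00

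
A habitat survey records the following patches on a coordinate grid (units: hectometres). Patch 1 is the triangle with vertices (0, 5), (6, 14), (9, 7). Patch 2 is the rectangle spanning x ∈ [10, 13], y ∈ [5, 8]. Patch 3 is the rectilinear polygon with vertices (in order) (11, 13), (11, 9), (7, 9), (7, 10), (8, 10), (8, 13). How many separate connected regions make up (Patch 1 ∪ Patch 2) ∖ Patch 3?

(Patch 1 ∪ Patch 2) ∖ Patch 3 splits into 2 disjoint pieces (area 33.5714, area 9).

2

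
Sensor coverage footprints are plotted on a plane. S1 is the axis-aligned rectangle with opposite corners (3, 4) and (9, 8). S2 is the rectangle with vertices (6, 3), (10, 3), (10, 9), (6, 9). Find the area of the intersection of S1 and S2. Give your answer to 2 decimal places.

|S1∩S2|: x∈[6,9], y∈[4,8] → 3·4 = 12.

12.00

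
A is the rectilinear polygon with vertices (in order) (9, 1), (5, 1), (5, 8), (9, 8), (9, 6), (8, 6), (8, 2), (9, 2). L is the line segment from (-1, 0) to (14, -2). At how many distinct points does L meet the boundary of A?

0

The segment lies entirely outside A and never meets its boundary.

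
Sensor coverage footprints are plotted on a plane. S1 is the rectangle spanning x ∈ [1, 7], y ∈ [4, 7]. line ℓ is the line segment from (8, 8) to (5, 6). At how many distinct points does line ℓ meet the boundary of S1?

1

The segment meets the boundary at (6.5,7).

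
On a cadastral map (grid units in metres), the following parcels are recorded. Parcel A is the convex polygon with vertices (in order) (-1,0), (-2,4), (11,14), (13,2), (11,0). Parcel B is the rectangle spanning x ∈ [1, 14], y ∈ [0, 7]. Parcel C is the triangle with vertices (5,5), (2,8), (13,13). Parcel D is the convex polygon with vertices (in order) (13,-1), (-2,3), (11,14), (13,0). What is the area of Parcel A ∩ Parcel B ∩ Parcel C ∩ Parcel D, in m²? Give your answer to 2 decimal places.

4.00

The intersection is the polygon with vertices (5,5), (3,7), (7,7).
By the shoelace formula its area is 4.00.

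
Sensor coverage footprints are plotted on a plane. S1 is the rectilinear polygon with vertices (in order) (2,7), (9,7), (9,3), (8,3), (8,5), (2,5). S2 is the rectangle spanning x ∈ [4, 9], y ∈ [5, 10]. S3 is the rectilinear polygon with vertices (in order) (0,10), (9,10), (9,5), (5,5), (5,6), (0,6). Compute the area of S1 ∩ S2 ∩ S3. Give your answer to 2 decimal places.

9.00

The intersection is the polygon with vertices (9,5), (8,5), (5,5), (5,6), (4,6), (4,7), (9,7).
By the shoelace formula its area is 9.00.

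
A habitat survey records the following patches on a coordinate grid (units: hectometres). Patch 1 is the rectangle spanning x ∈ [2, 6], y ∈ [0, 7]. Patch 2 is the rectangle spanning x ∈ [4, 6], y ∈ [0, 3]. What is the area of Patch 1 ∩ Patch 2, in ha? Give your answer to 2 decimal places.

|Patch 1∩Patch 2|: x∈[4,6], y∈[0,3] → 2·3 = 6.

6.00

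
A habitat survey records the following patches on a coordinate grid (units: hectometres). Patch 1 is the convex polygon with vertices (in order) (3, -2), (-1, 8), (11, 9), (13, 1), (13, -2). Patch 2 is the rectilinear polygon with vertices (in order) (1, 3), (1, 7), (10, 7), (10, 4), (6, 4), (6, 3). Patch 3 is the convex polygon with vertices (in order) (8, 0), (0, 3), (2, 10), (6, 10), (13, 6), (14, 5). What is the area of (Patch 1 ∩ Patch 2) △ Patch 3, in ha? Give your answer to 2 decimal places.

55.57

|Patch 1 ∩ Patch 2| = 32.
|(Patch 1 ∩ Patch 2) ∩ Patch 3| = 31.9643.
|(Patch 1 ∩ Patch 2) △ Patch 3| = 32 + 87.5 − 63.9286 = 55.57.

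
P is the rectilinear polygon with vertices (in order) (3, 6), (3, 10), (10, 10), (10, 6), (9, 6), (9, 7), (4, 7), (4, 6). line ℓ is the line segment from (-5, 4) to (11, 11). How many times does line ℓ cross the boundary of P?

2

The segment meets the boundary at (8.714,10), (3,7.5).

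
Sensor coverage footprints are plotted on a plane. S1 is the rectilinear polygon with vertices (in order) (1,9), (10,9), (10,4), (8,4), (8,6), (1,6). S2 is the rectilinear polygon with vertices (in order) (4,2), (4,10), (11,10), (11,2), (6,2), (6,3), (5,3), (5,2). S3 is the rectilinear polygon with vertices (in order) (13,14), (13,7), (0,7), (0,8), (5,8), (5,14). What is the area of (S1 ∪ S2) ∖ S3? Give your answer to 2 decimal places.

|S1 ∪ S2| = 64.
|(S1 ∪ S2) ∩ S3| = 22.
|(S1 ∪ S2) ∖ S3| = 64 − 22 = 42.00.

42.00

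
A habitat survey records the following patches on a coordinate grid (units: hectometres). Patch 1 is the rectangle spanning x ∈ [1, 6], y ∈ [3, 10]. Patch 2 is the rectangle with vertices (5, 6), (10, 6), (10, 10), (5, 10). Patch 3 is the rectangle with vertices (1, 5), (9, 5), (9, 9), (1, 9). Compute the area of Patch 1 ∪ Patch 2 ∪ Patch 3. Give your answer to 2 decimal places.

54.00

By inclusion–exclusion:
Individual areas: |Patch 1| = 35, |Patch 2| = 20, |Patch 3| = 32.
|Patch 1∩Patch 2|: x∈[5,6], y∈[6,10] → 1·4 = 4.
|Patch 1∩Patch 3|: x∈[1,6], y∈[5,9] → 5·4 = 20.
|Patch 2∩Patch 3|: x∈[5,9], y∈[6,9] → 4·3 = 12.
|Patch 1∩Patch 2∩Patch 3| = 3.
|Patch 1 ∪ Patch 2 ∪ Patch 3| = 87 − 36 + 3 = 54.00.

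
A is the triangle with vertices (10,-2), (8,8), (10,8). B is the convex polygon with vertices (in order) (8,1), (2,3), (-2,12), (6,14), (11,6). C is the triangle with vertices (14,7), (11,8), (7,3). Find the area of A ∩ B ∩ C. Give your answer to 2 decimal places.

The intersection is the polygon with vertices (10,4.714), (8.795,4.026), (8.6,5), (10,6.75).
By the shoelace formula its area is 2.08.

2.08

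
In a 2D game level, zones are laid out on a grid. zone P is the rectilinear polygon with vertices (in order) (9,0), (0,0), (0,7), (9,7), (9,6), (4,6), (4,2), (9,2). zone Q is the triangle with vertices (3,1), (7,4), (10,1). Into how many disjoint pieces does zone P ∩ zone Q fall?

1

zone P ∩ zone Q is a single connected region.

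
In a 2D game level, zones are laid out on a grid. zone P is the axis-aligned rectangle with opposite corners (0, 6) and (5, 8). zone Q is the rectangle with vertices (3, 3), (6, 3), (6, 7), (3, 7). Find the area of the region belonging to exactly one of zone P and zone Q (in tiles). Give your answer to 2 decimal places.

18.00

|zone P∩zone Q|: x∈[3,5], y∈[6,7] → 2·1 = 2.
|zone P △ zone Q| = |zone P| + |zone Q| − 2·|zone P∩zone Q| = 10 + 12 − 4 = 18.00.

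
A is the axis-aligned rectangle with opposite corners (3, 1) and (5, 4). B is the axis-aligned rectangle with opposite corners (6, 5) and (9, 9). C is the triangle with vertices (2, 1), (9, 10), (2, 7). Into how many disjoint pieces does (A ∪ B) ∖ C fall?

3

(A ∪ B) ∖ C splits into 3 disjoint pieces (area 4.8571, area 8.8254, area 0.0952).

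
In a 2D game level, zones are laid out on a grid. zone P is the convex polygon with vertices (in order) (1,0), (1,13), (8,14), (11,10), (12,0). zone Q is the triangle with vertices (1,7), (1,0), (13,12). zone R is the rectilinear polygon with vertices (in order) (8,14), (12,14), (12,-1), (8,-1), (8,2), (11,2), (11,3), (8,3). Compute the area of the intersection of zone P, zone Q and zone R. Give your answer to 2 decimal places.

5.74

The intersection is the polygon with vertices (10.333,10.889), (11,10), (8,7), (8,9.917).
By the shoelace formula its area is 5.74.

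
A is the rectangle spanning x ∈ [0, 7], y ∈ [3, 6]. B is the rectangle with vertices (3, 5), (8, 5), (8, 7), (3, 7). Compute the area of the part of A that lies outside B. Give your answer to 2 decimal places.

17.00

|A∩B|: x∈[3,7], y∈[5,6] → 4·1 = 4.
|A| = 21.
|A ∖ B| = |A| − |A∩B| = 21 − 4 = 17.00.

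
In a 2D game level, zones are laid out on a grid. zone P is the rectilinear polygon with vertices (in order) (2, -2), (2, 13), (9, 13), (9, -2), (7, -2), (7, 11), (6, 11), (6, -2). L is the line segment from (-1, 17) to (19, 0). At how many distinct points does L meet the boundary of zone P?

4

The segment meets the boundary at (7,10.2), (6.059,11), (3.706,13), (9,8.5).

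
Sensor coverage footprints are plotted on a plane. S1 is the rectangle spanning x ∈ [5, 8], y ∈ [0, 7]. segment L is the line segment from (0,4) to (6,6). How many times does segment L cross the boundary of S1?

The segment meets the boundary at (5,5.667).

1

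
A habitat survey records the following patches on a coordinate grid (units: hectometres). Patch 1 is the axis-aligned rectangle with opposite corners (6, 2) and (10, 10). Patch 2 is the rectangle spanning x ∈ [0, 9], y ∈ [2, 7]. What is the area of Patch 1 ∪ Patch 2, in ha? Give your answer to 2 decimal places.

62.00

By inclusion–exclusion:
Individual areas: |Patch 1| = 32, |Patch 2| = 45.
|Patch 1∩Patch 2|: x∈[6,9], y∈[2,7] → 3·5 = 15.
|Patch 1 ∪ Patch 2| = 77 − 15 = 62.00.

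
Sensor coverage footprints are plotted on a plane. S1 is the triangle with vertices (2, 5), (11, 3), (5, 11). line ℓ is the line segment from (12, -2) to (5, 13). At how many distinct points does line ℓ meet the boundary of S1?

2

The segment meets the boundary at (7.471,7.706), (9.512,3.331).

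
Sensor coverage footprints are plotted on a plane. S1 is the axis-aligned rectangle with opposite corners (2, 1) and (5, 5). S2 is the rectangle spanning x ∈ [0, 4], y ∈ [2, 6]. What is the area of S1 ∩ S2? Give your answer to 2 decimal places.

|S1∩S2|: x∈[2,4], y∈[2,5] → 2·3 = 6.

6.00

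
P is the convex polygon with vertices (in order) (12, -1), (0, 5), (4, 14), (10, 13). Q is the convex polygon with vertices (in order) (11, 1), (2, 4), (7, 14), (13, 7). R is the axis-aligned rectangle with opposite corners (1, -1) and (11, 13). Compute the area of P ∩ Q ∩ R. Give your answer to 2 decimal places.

The intersection is the polygon with vertices (10.429,10), (11,6), (11,1), (2,4), (6.5,13), (7.857,13).
By the shoelace formula its area is 67.54.

67.54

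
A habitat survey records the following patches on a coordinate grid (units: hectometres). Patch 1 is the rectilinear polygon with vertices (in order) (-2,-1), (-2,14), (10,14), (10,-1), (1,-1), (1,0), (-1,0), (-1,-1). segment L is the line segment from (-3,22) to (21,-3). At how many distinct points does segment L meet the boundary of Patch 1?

The segment meets the boundary at (10,8.458), (4.68,14).

2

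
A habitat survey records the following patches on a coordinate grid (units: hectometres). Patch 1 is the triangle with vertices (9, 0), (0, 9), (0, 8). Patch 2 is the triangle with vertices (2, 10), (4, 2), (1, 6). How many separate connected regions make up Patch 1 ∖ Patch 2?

Patch 1 ∖ Patch 2 splits into 2 disjoint pieces (area 1.9286, area 1.2182).

2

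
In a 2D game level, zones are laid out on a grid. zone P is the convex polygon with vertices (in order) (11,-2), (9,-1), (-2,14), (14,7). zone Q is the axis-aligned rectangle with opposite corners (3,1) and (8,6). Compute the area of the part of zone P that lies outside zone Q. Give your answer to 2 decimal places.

80.50

|zone P| = 92, |zone P∩zone Q| = 11.5.
|zone P ∖ zone Q| = |zone P| − |zone P∩zone Q| = 92 − 11.5 = 80.50.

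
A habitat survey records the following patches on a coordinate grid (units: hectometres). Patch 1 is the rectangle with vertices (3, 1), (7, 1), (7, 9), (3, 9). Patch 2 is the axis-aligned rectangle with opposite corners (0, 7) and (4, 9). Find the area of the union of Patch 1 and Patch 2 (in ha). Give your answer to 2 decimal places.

By inclusion–exclusion:
Individual areas: |Patch 1| = 32, |Patch 2| = 8.
|Patch 1∩Patch 2|: x∈[3,4], y∈[7,9] → 1·2 = 2.
|Patch 1 ∪ Patch 2| = 40 − 2 = 38.00.

38.00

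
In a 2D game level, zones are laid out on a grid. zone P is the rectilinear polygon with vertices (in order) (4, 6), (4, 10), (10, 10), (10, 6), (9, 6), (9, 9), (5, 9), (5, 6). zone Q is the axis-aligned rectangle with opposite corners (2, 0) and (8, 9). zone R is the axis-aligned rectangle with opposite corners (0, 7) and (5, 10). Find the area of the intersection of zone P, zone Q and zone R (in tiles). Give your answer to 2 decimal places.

2.00

The intersection is the polygon with vertices (5,9), (5,7), (4,7), (4,9).
By the shoelace formula its area is 2.00.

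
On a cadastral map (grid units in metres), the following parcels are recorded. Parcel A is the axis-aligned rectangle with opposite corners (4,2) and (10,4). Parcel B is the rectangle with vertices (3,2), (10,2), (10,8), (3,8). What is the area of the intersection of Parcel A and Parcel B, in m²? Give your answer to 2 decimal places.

12.00

|Parcel A∩Parcel B|: x∈[4,10], y∈[2,4] → 6·2 = 12.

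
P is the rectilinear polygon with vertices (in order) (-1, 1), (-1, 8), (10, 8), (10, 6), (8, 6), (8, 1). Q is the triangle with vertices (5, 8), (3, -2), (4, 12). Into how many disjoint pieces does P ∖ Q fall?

P ∖ Q splits into 2 disjoint pieces (area 31.25, area 29.9).

2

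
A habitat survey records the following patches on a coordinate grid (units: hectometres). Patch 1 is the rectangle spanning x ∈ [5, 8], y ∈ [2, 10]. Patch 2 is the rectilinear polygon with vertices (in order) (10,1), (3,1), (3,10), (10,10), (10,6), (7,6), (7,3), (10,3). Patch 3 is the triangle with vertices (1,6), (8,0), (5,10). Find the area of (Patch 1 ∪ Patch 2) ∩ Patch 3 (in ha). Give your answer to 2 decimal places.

21.85

The region (Patch 1 ∪ Patch 2) ∩ Patch 3 is the polygon with vertices (6.833,1), (3,4.286), (3,8), (5,10), (7.7,1).
By the shoelace formula its area is 21.85.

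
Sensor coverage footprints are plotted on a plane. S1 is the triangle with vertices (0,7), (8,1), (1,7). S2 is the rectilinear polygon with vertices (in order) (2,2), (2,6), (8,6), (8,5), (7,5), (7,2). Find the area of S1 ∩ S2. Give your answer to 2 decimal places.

1.83

The intersection is the polygon with vertices (2,5.5), (2,6), (2.167,6), (6.833,2), (6.667,2).
By the shoelace formula its area is 1.83.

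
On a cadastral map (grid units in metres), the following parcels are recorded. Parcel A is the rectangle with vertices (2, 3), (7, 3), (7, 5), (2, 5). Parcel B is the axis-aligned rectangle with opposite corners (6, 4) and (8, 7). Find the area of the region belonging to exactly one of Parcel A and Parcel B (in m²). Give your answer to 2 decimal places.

|Parcel A∩Parcel B|: x∈[6,7], y∈[4,5] → 1·1 = 1.
|Parcel A △ Parcel B| = |Parcel A| + |Parcel B| − 2·|Parcel A∩Parcel B| = 10 + 6 − 2 = 14.00.

14.00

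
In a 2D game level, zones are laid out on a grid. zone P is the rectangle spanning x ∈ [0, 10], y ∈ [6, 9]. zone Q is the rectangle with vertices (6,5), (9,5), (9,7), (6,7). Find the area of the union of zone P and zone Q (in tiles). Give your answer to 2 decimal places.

33.00

By inclusion–exclusion:
Individual areas: |zone P| = 30, |zone Q| = 6.
|zone P∩zone Q|: x∈[6,9], y∈[6,7] → 3·1 = 3.
|zone P ∪ zone Q| = 36 − 3 = 33.00.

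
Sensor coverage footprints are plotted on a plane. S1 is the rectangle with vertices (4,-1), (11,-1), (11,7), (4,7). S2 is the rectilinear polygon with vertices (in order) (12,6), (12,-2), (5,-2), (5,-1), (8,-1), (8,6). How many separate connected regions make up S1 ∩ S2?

S1 ∩ S2 is a single connected region.

1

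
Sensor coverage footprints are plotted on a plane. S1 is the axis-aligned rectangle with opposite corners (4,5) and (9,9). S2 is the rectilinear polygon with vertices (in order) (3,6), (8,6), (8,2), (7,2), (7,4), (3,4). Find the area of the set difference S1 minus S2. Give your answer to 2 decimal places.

|S1| = 20, |S1∩S2| = 4.
|S1 ∖ S2| = |S1| − |S1∩S2| = 20 − 4 = 16.00.

16.00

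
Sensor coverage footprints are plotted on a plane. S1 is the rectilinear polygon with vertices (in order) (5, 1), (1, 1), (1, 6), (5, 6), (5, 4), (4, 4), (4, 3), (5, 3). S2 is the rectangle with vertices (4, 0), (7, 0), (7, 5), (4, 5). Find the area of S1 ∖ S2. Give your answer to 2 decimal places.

16.00

|S1| = 19, |S1∩S2| = 3.
|S1 ∖ S2| = |S1| − |S1∩S2| = 19 − 3 = 16.00.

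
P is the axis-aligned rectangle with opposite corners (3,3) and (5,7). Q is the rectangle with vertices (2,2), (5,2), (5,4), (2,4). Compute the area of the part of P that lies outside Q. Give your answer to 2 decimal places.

|P∩Q|: x∈[3,5], y∈[3,4] → 2·1 = 2.
|P| = 8.
|P ∖ Q| = |P| − |P∩Q| = 8 − 2 = 6.00.

6.00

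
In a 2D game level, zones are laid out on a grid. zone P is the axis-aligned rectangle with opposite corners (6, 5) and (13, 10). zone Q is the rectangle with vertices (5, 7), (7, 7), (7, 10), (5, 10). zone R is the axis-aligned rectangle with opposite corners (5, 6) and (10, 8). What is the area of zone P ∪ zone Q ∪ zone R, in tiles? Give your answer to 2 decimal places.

By inclusion–exclusion:
Individual areas: |zone P| = 35, |zone Q| = 6, |zone R| = 10.
|zone P∩zone Q|: x∈[6,7], y∈[7,10] → 1·3 = 3.
|zone P∩zone R|: x∈[6,10], y∈[6,8] → 4·2 = 8.
|zone Q∩zone R|: x∈[5,7], y∈[7,8] → 2·1 = 2.
|zone P∩zone Q∩zone R| = 1.
|zone P ∪ zone Q ∪ zone R| = 51 − 13 + 1 = 39.00.

39.00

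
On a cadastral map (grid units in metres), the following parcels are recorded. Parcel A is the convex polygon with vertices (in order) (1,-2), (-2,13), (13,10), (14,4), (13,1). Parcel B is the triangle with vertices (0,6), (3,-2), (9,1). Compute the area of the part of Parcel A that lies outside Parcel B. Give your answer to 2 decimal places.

138.54

|Parcel A| = 166.5, |Parcel A∩Parcel B| = 27.9571.
|Parcel A ∖ Parcel B| = |Parcel A| − |Parcel A∩Parcel B| = 166.5 − 27.9571 = 138.54.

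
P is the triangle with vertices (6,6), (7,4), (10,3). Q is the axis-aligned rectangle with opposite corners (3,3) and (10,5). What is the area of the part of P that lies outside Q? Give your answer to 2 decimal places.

|P| = 2.5, |P∩Q| = 2.0833.
|P ∖ Q| = |P| − |P∩Q| = 2.5 − 2.0833 = 0.42.

0.42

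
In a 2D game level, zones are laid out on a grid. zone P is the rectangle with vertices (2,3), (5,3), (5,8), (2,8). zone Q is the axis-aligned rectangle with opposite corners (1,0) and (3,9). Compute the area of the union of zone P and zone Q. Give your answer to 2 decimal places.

28.00

By inclusion–exclusion:
Individual areas: |zone P| = 15, |zone Q| = 18.
|zone P∩zone Q|: x∈[2,3], y∈[3,8] → 1·5 = 5.
|zone P ∪ zone Q| = 33 − 5 = 28.00.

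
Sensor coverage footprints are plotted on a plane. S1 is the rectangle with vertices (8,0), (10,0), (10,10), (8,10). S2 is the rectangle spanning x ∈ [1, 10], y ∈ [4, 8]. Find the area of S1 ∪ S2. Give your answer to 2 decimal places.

48.00

By inclusion–exclusion:
Individual areas: |S1| = 20, |S2| = 36.
|S1∩S2|: x∈[8,10], y∈[4,8] → 2·4 = 8.
|S1 ∪ S2| = 56 − 8 = 48.00.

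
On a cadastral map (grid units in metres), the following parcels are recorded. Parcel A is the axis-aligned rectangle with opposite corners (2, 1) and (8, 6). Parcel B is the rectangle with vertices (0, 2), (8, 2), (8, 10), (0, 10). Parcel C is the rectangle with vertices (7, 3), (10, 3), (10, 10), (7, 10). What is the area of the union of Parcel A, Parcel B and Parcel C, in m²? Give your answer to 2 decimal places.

84.00

By inclusion–exclusion:
Individual areas: |Parcel A| = 30, |Parcel B| = 64, |Parcel C| = 21.
|Parcel A∩Parcel B|: x∈[2,8], y∈[2,6] → 6·4 = 24.
|Parcel A∩Parcel C|: x∈[7,8], y∈[3,6] → 1·3 = 3.
|Parcel B∩Parcel C|: x∈[7,8], y∈[3,10] → 1·7 = 7.
|Parcel A∩Parcel B∩Parcel C| = 3.
|Parcel A ∪ Parcel B ∪ Parcel C| = 115 − 34 + 3 = 84.00.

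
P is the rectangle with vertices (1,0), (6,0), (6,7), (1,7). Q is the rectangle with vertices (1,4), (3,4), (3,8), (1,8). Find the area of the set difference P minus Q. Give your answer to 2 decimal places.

29.00

|P∩Q|: x∈[1,3], y∈[4,7] → 2·3 = 6.
|P| = 35.
|P ∖ Q| = |P| − |P∩Q| = 35 − 6 = 29.00.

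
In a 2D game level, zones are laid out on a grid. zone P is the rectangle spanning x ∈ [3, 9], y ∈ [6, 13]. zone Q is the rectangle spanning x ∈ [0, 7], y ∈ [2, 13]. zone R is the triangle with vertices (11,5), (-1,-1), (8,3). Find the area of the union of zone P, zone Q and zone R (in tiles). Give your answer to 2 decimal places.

By inclusion–exclusion:
Individual areas: |zone P| = 42, |zone Q| = 77, |zone R| = 3.
|zone P∩zone Q|: x∈[3,7], y∈[6,13] → 4·7 = 28.
|zone P∩zone R| = 0.
|zone Q∩zone R| = 0.6528.
|zone P∩zone Q∩zone R| = 0.
|zone P ∪ zone Q ∪ zone R| = 122 − 28.6528 + 0 = 93.35.

93.35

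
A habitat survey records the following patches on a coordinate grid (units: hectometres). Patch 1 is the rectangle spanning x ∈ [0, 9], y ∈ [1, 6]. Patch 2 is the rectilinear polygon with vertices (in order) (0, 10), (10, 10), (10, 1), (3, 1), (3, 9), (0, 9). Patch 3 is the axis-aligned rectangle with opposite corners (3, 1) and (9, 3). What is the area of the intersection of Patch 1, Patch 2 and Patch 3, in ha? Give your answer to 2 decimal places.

The intersection is the polygon with vertices (9,1), (3,1), (3,3), (9,3).
By the shoelace formula its area is 12.00.

12.00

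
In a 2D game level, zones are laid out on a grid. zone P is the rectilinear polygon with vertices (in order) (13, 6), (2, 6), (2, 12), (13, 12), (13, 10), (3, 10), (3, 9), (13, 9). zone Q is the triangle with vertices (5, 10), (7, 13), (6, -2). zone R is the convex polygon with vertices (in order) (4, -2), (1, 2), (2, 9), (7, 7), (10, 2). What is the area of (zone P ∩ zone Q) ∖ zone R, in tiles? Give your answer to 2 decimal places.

4.80

|zone P ∩ zone Q| = 6.675.
|(zone P ∩ zone Q) ∩ zone R| = 1.8775.
|(zone P ∩ zone Q) ∖ zone R| = 6.675 − 1.8775 = 4.80.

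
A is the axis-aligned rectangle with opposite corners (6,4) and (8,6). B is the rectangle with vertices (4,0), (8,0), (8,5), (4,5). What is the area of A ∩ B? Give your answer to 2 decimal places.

2.00

|A∩B|: x∈[6,8], y∈[4,5] → 2·1 = 2.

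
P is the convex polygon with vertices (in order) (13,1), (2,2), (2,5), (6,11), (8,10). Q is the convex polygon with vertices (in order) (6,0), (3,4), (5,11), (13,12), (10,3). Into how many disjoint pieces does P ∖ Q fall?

2

P ∖ Q splits into 2 disjoint pieces (area 8.2607, area 7.1174).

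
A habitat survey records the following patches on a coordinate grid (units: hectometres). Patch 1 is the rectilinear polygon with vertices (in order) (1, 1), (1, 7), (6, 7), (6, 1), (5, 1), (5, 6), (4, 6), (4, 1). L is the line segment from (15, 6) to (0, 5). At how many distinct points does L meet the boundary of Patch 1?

The segment meets the boundary at (1,5.067), (4,5.267), (5,5.333), (6,5.4).

4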